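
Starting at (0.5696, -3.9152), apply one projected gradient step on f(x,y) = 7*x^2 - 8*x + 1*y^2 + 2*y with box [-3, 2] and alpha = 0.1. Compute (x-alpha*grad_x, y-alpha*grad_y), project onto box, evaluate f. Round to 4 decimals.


Step 1: Compute gradient at (0.5696, -3.9152).
grad_x = 2*7*0.5696 - 8 = -0.0256
grad_y = 2*1*-3.9152 + 2 = -5.8304
Step 2: Gradient step.
x_raw = 0.5696 - 0.1*-0.0256 = 0.5722
y_raw = -3.9152 - 0.1*-5.8304 = -3.3322
Step 3: Project onto [-3, 2].
x_proj = clip(0.5722) = 0.5722
y_proj = clip(-3.3322) = -3.0
Step 4: Evaluate f.
f(0.5722, -3.0) = 0.7143


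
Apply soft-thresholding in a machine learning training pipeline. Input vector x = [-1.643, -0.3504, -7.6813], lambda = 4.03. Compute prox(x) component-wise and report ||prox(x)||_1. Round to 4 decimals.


Soft-thresholding with lambda = 4.03:
prox(-1.643) = sign(-1.643)*max(|-1.643| - 4.03, 0) = 0.0
prox(-0.3504) = sign(-0.3504)*max(|-0.3504| - 4.03, 0) = 0.0
prox(-7.6813) = sign(-7.6813)*max(|-7.6813| - 4.03, 0) = -3.6513
prox(x) = [0.0, 0.0, -3.6513]
||prox(x)||_1 = 0.0 + 0.0 + 3.6513 = 3.6513


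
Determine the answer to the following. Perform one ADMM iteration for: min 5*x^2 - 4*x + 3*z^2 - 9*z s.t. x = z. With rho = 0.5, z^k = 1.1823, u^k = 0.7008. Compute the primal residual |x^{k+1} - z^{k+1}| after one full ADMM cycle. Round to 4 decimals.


ADMM iteration with rho = 0.5, z^k = 1.1823, u^k = 0.7008
Step 1: x-update.
Minimize 5*x^2 - 4*x + (0.5/2)*(x - 1.1823 + 0.7008)^2
FOC: (2*5 + 0.5)*x = 4 + 0.5*(1.1823 - 0.7008)
x^{k+1} = 0.4039
Step 2: z-update.
Minimize 3*z^2 - 9*z + (0.5/2)*(0.4039 - z + 0.7008)^2
FOC: (2*3 + 0.5)*z = 9 + 0.5*(0.4039 + 0.7008)
z^{k+1} = 1.4696
Step 3: u-update.
u^{k+1} = 0.7008 + 0.4039 - 1.4696 = -0.3649
Step 4: Primal residual = |0.4039 - 1.4696| = 1.0657


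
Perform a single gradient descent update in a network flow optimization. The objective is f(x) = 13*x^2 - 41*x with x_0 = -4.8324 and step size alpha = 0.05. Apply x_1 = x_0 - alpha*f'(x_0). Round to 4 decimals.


We compute the gradient at x_0 and apply the update.
f'(x) = 26*x - 41
f'(-4.8324) = 26*-4.8324 - 41 = -166.6424
x_1 = -4.8324 - 0.05*-166.6424 = 3.4997


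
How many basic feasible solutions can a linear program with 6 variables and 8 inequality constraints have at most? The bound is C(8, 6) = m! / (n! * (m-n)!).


Each vertex corresponds to some choice of n active constraints out of m, so the number of vertices is at most C(m, n) = m! / (n!(m-n)!).
m = 8, n = 6
Numerator: 8 * 7 * 6 * 5 * 4 * 3
Denominator: 6! = 720
C(8, 6) = 28


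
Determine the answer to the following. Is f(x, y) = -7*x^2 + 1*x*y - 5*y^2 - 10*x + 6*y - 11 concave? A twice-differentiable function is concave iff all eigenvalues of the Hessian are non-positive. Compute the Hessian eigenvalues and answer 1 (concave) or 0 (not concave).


The Hessian of f(x,y) = -7*x^2 + 1*x*y - 5*y^2 - 10*x + 6*y - 11 is:
H = [[-14, 1], [1, -10]]
Trace = -14 - 10 = -24
Determinant = -14*-10 - (1)^2 = 139
Discriminant = (-24)^2 - 4*139 = 20.0
Eigenvalues: lambda_1 = -14.2361, lambda_2 = -9.7639
The function is concave.

1


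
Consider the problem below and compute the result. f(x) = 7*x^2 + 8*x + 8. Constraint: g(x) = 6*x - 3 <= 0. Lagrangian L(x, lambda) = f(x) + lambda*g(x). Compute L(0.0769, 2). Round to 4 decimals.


Step 1: Evaluate f(x).
f(0.0769) = 7*0.0769^2 + 8*0.0769 + 8 = 8.6566
Step 2: Evaluate g(x).
g(0.0769) = 6*0.0769 - 3 = -2.5386
Step 3: Compute Lagrangian.
L = 8.6566 + 2*-2.5386 = 3.5794


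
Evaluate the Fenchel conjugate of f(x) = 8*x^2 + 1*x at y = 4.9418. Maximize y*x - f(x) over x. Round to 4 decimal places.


f*(y) = sup_x {y*x - a*x^2 - b*x} = sup_x {(y-b)*x - a*x^2}
FOC: (y - b) - 2a*x = 0 => x* = (y - b)/(2a)
x* = (4.9418 - 1)/(2*8) = 0.2464
f*(4.9418) = (y-b)^2/(4a) = (4.9418 - 1)^2/(4*8)
= 15.5378/32 = 0.4856


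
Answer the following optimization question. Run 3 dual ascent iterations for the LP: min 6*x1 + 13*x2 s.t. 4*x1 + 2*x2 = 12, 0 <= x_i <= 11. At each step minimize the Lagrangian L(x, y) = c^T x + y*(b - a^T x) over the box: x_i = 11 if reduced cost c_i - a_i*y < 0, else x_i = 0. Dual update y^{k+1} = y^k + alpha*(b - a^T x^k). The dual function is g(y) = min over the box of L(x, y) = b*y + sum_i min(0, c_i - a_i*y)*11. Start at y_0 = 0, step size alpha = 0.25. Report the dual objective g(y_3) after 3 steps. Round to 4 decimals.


Dual ascent for LP: min 6*x1 + 13*x2, 4*x1 + 2*x2 = 12, 0 <= x_i <= 11
Step 1: y^k = 0.0, reduced costs: (6.0, 13.0)
  x^k = (0.0, 0.0), subgradient = b - a^T x = 12.0
  y^{k+1} = 0.0 + 0.25*12.0 = 3.0
Step 2: y^k = 3.0, reduced costs: (-6.0, 7.0)
  x^k = (11.0, 0.0), subgradient = b - a^T x = -32.0
  y^{k+1} = 3.0 + 0.25*-32.0 = -5.0
Step 3: y^k = -5.0, reduced costs: (26.0, 23.0)
  x^k = (0.0, 0.0), subgradient = b - a^T x = 12.0
  y^{k+1} = -5.0 + 0.25*12.0 = -2.0
Dual objective at y_3 = -2.0: reduced costs (14.0, 17.0), box minimizer x = (0.0, 0.0)
g(y_3) = b*y + (c1 - a1*y)*x1 + (c2 - a2*y)*x2 = 12*(-2.0) + 14.0*0.0 + 17.0*0.0 = -24.0 + 0.0 + 0.0 = -24.0


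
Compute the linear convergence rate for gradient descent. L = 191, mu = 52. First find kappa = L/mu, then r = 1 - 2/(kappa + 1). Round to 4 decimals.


Step 1: Compute the condition number.
kappa = L/mu = 191/52 = 3.6731
Step 2: Compute the convergence rate.
r = 1 - 2/(kappa + 1) = 1 - 2*mu/(L + mu) = (L - mu)/(L + mu) = 139/243 = 0.572


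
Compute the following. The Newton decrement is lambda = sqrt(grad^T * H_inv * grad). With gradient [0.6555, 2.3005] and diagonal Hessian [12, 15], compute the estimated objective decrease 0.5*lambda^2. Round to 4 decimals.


Step 1: H is diagonal, so H^(-1) * g = [0.0546, 0.1534].
Step 2: g^T H^(-1) g = sum_i g_i^2 / H_ii
  = (0.6555)^2/12 + (2.3005)^2/15
  = 0.0358 + 0.3528 = 0.3886
Step 3: Objective decrease = 0.5 * g^T H^(-1) g = 0.1943


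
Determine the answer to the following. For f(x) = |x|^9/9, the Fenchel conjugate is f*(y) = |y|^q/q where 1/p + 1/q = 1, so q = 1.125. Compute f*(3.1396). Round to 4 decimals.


The conjugate exponent q satisfies 1/p + 1/q = 1.
p = 9, so q = 9/(9 - 1) = 1.125
|y|^q = 3.1396^1.125 = 3.6223
f*(3.1396) = 3.6223 / 1.125 = 3.2198


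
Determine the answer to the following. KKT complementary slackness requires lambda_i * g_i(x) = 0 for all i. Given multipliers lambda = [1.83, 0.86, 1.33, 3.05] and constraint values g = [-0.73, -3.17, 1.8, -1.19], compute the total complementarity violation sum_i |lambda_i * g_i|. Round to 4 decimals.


KKT complementary slackness check:
lambda_1 * g_1 = 1.83 * -0.73 = -1.3359
lambda_2 * g_2 = 0.86 * -3.17 = -2.7262
lambda_3 * g_3 = 1.33 * 1.8 = 2.394
lambda_4 * g_4 = 3.05 * -1.19 = -3.6295
Total violation = 1.3359 + 2.7262 + 2.394 + 3.6295 = 10.0856


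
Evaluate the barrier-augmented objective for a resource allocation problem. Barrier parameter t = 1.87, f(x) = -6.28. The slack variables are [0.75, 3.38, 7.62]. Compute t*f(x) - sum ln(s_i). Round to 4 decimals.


Step 1: Compute log-barrier.
ln values: [-0.2877, 1.2179, 2.0308]
phi = -(-0.2877 + 1.2179 + 2.0308) = -2.961
Step 2: Compute augmented objective.
t*f(x) = 1.87*-6.28 = -11.7436
Total = -11.7436 - 2.961 = -14.7046


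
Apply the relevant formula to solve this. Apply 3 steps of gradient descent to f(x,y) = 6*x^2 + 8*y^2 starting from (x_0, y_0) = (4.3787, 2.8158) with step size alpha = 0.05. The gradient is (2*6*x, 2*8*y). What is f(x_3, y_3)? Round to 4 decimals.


Gradient descent on f(x,y) = 6*x^2 + 8*y^2.
Starting point: (4.3787, 2.8158), alpha = 0.05
Step 1: grad_x = 2*6*4.3787 = 52.5444, grad_y = 2*8*2.8158 = 45.0528
  x_1 = 4.3787 - 0.05*52.5444 = 1.7515
  y_1 = 2.8158 - 0.05*45.0528 = 0.5632
Step 2: grad_x = 2*6*1.7515 = 21.0178, grad_y = 2*8*0.5632 = 9.0106
  x_2 = 1.7515 - 0.05*21.0178 = 0.7006
  y_2 = 0.5632 - 0.05*9.0106 = 0.1126
Step 3: grad_x = 2*6*0.7006 = 8.4071, grad_y = 2*8*0.1126 = 1.8021
  x_3 = 0.7006 - 0.05*8.4071 = 0.2802
  y_3 = 0.1126 - 0.05*1.8021 = 0.0225
f(0.2802, 0.0225) = 6*0.2802^2 + 8*0.0225^2 = 0.4753


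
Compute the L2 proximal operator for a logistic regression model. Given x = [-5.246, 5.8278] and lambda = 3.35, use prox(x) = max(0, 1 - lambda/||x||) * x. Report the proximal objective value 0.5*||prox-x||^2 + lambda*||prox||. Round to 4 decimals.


Step 1: Compute ||x||.
||x|| = 7.8412
Step 2: Compute scaling factor.
scale = max(0, 1 - 3.35/7.8412) = 0.5728
Step 3: prox(x) = [-3.0047, 3.338]
||prox(x)|| = 4.4912
Step 4: Proximal objective.
0.5*||prox-x||^2 = 5.6113
lambda*||prox|| = 15.0455
Total = 20.6566


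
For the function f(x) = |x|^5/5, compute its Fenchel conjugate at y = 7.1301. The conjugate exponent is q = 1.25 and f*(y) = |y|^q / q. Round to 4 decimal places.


The conjugate exponent q satisfies 1/p + 1/q = 1.
p = 5, so q = 5/(5 - 1) = 1.25
|y|^q = 7.1301^1.25 = 11.6512
f*(7.1301) = 11.6512 / 1.25 = 9.3209


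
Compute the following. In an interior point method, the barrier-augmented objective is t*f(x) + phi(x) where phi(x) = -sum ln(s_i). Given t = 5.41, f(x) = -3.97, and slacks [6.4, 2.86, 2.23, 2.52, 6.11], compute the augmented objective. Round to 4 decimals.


Step 1: Compute log-barrier.
ln values: [1.8563, 1.0508, 0.802, 0.9243, 1.8099]
phi = -(1.8563 + 1.0508 + 0.802 + 0.9243 + 1.8099) = -6.4433
Step 2: Compute augmented objective.
t*f(x) = 5.41*-3.97 = -21.4777
Total = -21.4777 - 6.4433 = -27.921


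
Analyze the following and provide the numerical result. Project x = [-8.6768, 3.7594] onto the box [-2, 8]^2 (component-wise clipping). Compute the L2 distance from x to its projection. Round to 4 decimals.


Project each component onto [-2, 8].
clip(-8.6768) = -2.0, clip(3.7594) = 3.7594
Projection = [-2.0, 3.7594]
Squared diffs: [44.5797, 0.0]
Distance = sqrt(44.5797) = 6.6768


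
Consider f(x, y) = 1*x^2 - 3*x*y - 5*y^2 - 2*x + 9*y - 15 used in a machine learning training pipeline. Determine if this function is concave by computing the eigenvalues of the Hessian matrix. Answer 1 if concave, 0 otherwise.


The Hessian of f(x,y) = 1*x^2 - 3*x*y - 5*y^2 - 2*x + 9*y - 15 is:
H = [[2, -3], [-3, -10]]
Trace = 2 - 10 = -8
Determinant = 2*-10 - (-3)^2 = -29
Discriminant = (-8)^2 - 4*-29 = 180.0
Eigenvalues: lambda_1 = -10.7082, lambda_2 = 2.7082
The function is not concave.

0


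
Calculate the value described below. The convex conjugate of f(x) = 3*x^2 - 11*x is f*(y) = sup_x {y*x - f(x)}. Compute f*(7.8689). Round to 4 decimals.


f*(y) = sup_x {y*x - a*x^2 - b*x} = sup_x {(y-b)*x - a*x^2}
FOC: (y - b) - 2a*x = 0 => x* = (y - b)/(2a)
x* = (7.8689 + 11)/(2*3) = 3.1448
f*(7.8689) = (y-b)^2/(4a) = (7.8689 + 11)^2/(4*3)
= 356.0354/12 = 29.6696


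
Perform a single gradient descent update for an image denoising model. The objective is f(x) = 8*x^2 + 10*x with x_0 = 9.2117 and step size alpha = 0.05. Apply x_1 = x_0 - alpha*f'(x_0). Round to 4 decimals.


We compute the gradient at x_0 and apply the update.
f'(x) = 16*x + 10
f'(9.2117) = 16*9.2117 + 10 = 157.3872
x_1 = 9.2117 - 0.05*157.3872 = 1.3423


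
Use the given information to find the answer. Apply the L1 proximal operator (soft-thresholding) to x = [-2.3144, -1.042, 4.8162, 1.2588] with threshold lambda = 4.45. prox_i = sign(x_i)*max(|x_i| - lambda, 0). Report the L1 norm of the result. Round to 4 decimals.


Soft-thresholding with lambda = 4.45:
prox(-2.3144) = sign(-2.3144)*max(|-2.3144| - 4.45, 0) = 0.0
prox(-1.042) = sign(-1.042)*max(|-1.042| - 4.45, 0) = 0.0
prox(4.8162) = sign(4.8162)*max(|4.8162| - 4.45, 0) = 0.3662
prox(1.2588) = sign(1.2588)*max(|1.2588| - 4.45, 0) = 0.0
prox(x) = [0.0, 0.0, 0.3662, 0.0]
||prox(x)||_1 = 0.0 + 0.0 + 0.3662 + 0.0 = 0.3662


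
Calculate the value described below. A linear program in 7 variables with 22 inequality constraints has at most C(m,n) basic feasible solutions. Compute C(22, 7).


Each vertex corresponds to some choice of n active constraints out of m, so the number of vertices is at most C(m, n) = m! / (n!(m-n)!).
m = 22, n = 7
Numerator: 22 * 21 * 20 * 19 * 18 * 17 * 16
Denominator: 7! = 5040
C(22, 7) = 170544


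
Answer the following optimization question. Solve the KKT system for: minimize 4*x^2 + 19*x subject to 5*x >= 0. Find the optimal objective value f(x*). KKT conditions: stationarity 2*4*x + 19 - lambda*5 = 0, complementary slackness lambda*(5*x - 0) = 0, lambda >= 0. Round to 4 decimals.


Step 1: Try lambda = 0 (constraint inactive).
x_unc = -19/(2*4) = -2.375
Check: 5*-2.375 = -11.875 < 0 -- violated!
Step 2: Constraint must be active: 5*x = 0
x* = 0/5 = 0.0
lambda = (2*4*0.0 + 19)/5 = 3.8
Step 3: Compute optimal value.
f(x*) = 4*0.0^2 + 19*0.0 = 0.0


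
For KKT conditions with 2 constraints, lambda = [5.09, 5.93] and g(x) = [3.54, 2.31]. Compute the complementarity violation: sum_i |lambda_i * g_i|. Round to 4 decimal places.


KKT complementary slackness check:
lambda_1 * g_1 = 5.09 * 3.54 = 18.0186
lambda_2 * g_2 = 5.93 * 2.31 = 13.6983
Total violation = 18.0186 + 13.6983 = 31.7169


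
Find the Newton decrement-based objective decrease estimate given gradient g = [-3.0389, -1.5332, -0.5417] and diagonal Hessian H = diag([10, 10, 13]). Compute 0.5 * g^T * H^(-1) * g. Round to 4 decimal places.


Step 1: H is diagonal, so H^(-1) * g = [-0.3039, -0.1533, -0.0417].
Step 2: g^T H^(-1) g = sum_i g_i^2 / H_ii
  = (-3.0389)^2/10 + (-1.5332)^2/10 + (-0.5417)^2/13
  = 0.9235 + 0.2351 + 0.0226 = 1.1811
Step 3: Objective decrease = 0.5 * g^T H^(-1) g = 0.5906


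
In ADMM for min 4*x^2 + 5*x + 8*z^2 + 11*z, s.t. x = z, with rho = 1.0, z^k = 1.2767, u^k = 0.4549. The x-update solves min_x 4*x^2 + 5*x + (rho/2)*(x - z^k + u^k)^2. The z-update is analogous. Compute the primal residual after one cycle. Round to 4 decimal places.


ADMM iteration with rho = 1.0, z^k = 1.2767, u^k = 0.4549
Step 1: x-update.
Minimize 4*x^2 + 5*x + (1.0/2)*(x - 1.2767 + 0.4549)^2
FOC: (2*4 + 1.0)*x = -5 + 1.0*(1.2767 - 0.4549)
x^{k+1} = -0.4642
Step 2: z-update.
Minimize 8*z^2 + 11*z + (1.0/2)*(-0.4642 - z + 0.4549)^2
FOC: (2*8 + 1.0)*z = -11 + 1.0*(-0.4642 + 0.4549)
z^{k+1} = -0.6476
Step 3: u-update.
u^{k+1} = 0.4549 - 0.4642 + 0.6476 = 0.6383
Step 4: Primal residual = |-0.4642 + 0.6476| = 0.1834


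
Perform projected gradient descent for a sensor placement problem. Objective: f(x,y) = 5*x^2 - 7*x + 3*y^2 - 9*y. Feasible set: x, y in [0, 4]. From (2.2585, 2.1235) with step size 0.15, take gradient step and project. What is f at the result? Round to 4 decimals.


Step 1: Compute gradient at (2.2585, 2.1235).
grad_x = 2*5*2.2585 - 7 = 15.585
grad_y = 2*3*2.1235 - 9 = 3.741
Step 2: Gradient step.
x_raw = 2.2585 - 0.15*15.585 = -0.0793
y_raw = 2.1235 - 0.15*3.741 = 1.5624
Step 3: Project onto [0, 4].
x_proj = clip(-0.0793) = 0.0
y_proj = clip(1.5624) = 1.5624
Step 4: Evaluate f.
f(0.0, 1.5624) = -6.7383


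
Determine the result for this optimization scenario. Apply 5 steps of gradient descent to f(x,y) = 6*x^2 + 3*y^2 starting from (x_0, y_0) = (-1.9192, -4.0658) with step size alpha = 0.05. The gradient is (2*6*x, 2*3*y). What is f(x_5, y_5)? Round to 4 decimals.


Gradient descent on f(x,y) = 6*x^2 + 3*y^2.
Starting point: (-1.9192, -4.0658), alpha = 0.05
Step 1: grad_x = 2*6*-1.9192 = -23.0304, grad_y = 2*3*-4.0658 = -24.3948
  x_1 = -1.9192 - 0.05*-23.0304 = -0.7677
  y_1 = -4.0658 - 0.05*-24.3948 = -2.8461
Step 2: grad_x = 2*6*-0.7677 = -9.2122, grad_y = 2*3*-2.8461 = -17.0764
  x_2 = -0.7677 - 0.05*-9.2122 = -0.3071
  y_2 = -2.8461 - 0.05*-17.0764 = -1.9922
Step 3: grad_x = 2*6*-0.3071 = -3.6849, grad_y = 2*3*-1.9922 = -11.9535
  x_3 = -0.3071 - 0.05*-3.6849 = -0.1228
  y_3 = -1.9922 - 0.05*-11.9535 = -1.3946
Step 4: grad_x = 2*6*-0.1228 = -1.4739, grad_y = 2*3*-1.3946 = -8.3674
  x_4 = -0.1228 - 0.05*-1.4739 = -0.0491
  y_4 = -1.3946 - 0.05*-8.3674 = -0.9762
Step 5: grad_x = 2*6*-0.0491 = -0.5896, grad_y = 2*3*-0.9762 = -5.8572
  x_5 = -0.0491 - 0.05*-0.5896 = -0.0197
  y_5 = -0.9762 - 0.05*-5.8572 = -0.6833
f(-0.0197, -0.6833) = 6*(-0.0197)^2 + 3*(-0.6833)^2 = 1.4032


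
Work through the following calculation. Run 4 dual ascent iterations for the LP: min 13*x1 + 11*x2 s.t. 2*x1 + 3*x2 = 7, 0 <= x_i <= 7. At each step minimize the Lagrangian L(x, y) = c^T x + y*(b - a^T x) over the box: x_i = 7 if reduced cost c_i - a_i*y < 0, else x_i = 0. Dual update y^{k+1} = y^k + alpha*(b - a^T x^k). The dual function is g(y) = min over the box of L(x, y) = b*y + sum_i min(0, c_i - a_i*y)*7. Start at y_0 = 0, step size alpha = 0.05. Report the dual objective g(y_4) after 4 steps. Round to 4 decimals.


Dual ascent for LP: min 13*x1 + 11*x2, 2*x1 + 3*x2 = 7, 0 <= x_i <= 7
Step 1: y^k = 0.0, reduced costs: (13.0, 11.0)
  x^k = (0.0, 0.0), subgradient = b - a^T x = 7.0
  y^{k+1} = 0.0 + 0.05*7.0 = 0.35
Step 2: y^k = 0.35, reduced costs: (12.3, 9.95)
  x^k = (0.0, 0.0), subgradient = b - a^T x = 7.0
  y^{k+1} = 0.35 + 0.05*7.0 = 0.7
Step 3: y^k = 0.7, reduced costs: (11.6, 8.9)
  x^k = (0.0, 0.0), subgradient = b - a^T x = 7.0
  y^{k+1} = 0.7 + 0.05*7.0 = 1.05
Step 4: y^k = 1.05, reduced costs: (10.9, 7.85)
  x^k = (0.0, 0.0), subgradient = b - a^T x = 7.0
  y^{k+1} = 1.05 + 0.05*7.0 = 1.4
Dual objective at y_4 = 1.4: reduced costs (10.2, 6.8), box minimizer x = (0.0, 0.0)
g(y_4) = b*y + (c1 - a1*y)*x1 + (c2 - a2*y)*x2 = 7*1.4 + 10.2*0.0 + 6.8*0.0 = 9.8 + 0.0 + 0.0 = 9.8


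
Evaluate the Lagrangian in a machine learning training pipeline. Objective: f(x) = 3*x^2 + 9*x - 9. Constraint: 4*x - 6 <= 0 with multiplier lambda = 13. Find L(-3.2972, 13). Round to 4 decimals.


Step 1: Evaluate f(x).
f(-3.2972) = 3*(-3.2972)^2 + 9*(-3.2972) - 9 = -6.0602
Step 2: Evaluate g(x).
g(-3.2972) = 4*-3.2972 - 6 = -19.1888
Step 3: Compute Lagrangian.
L = -6.0602 + 13*-19.1888 = -255.5146


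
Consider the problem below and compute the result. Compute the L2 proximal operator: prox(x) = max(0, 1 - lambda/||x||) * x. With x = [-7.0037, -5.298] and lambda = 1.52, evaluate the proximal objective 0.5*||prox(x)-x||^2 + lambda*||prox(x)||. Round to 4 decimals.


Step 1: Compute ||x||.
||x|| = 8.7818
Step 2: Compute scaling factor.
scale = max(0, 1 - 1.52/8.7818) = 0.8269
Step 3: prox(x) = [-5.7915, -4.381]
||prox(x)|| = 7.2618
Step 4: Proximal objective.
0.5*||prox-x||^2 = 1.1552
lambda*||prox|| = 11.0379
Total = 12.1932


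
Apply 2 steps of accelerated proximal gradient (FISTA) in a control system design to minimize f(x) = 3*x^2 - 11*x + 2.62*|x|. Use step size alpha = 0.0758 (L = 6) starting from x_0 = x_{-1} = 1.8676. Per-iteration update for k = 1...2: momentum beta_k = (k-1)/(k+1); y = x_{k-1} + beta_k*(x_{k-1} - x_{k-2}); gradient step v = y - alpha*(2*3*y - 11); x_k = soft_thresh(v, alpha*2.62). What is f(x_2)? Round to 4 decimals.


FISTA on f(x) = 3*x^2 - 11*x + 2.62*|x|
L = 6, alpha = 0.0758
Iteration 1: beta = 0.0, y = 1.8676 + 0.0*(1.8676 - 1.8676) = 1.8676
  grad(y) = 0.2056, v = y - alpha*grad = 1.852
  prox(v) = soft_thresh(1.852, 0.1986) = 1.6534
Iteration 2: beta = 0.3333, y = 1.6534 + 0.3333*(1.6534 - 1.8676) = 1.582
  grad(y) = -1.5078, v = y - alpha*grad = 1.6963
  prox(v) = soft_thresh(1.6963, 0.1986) = 1.4977
f(x_2) = 3*1.4977^2 - 11*1.4977 + 2.62*|1.4977| = -5.8214


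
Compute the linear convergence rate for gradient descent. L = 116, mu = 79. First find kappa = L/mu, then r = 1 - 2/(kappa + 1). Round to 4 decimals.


Step 1: Compute the condition number.
kappa = L/mu = 116/79 = 1.4684
Step 2: Compute the convergence rate.
r = 1 - 2/(kappa + 1) = 1 - 2*mu/(L + mu) = (L - mu)/(L + mu) = 37/195 = 0.1897


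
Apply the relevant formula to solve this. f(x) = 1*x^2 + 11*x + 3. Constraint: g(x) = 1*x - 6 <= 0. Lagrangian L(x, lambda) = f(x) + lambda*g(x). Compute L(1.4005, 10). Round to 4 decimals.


Step 1: Evaluate f(x).
f(1.4005) = 1*1.4005^2 + 11*1.4005 + 3 = 20.3669
Step 2: Evaluate g(x).
g(1.4005) = 1*1.4005 - 6 = -4.5995
Step 3: Compute Lagrangian.
L = 20.3669 + 10*-4.5995 = -25.6281


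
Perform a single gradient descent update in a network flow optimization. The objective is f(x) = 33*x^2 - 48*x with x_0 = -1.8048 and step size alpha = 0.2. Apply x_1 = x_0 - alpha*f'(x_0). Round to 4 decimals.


We compute the gradient at x_0 and apply the update.
f'(x) = 66*x - 48
f'(-1.8048) = 66*-1.8048 - 48 = -167.1168
x_1 = -1.8048 - 0.2*-167.1168 = 31.6186


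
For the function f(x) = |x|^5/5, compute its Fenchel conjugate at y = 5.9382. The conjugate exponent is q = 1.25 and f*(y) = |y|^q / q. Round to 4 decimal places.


The conjugate exponent q satisfies 1/p + 1/q = 1.
p = 5, so q = 5/(5 - 1) = 1.25
|y|^q = 5.9382^1.25 = 9.2698
f*(5.9382) = 9.2698 / 1.25 = 7.4158


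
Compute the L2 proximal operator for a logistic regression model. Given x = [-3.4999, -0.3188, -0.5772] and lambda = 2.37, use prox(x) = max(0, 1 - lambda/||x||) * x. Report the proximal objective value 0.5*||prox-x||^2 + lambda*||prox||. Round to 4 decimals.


Step 1: Compute ||x||.
||x|| = 3.5615
Step 2: Compute scaling factor.
scale = max(0, 1 - 2.37/3.5615) = 0.3345
Step 3: prox(x) = [-1.1709, -0.1067, -0.1931]
||prox(x)|| = 1.1915
Step 4: Proximal objective.
0.5*||prox-x||^2 = 2.8085
lambda*||prox|| = 2.8239
Total = 5.6322


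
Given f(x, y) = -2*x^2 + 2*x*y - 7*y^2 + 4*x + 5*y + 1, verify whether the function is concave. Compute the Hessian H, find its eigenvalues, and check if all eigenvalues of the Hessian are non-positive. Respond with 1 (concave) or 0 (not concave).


The Hessian of f(x,y) = -2*x^2 + 2*x*y - 7*y^2 + 4*x + 5*y + 1 is:
H = [[-4, 2], [2, -14]]
Trace = -4 - 14 = -18
Determinant = -4*-14 - (2)^2 = 52
Discriminant = (-18)^2 - 4*52 = 116.0
Eigenvalues: lambda_1 = -14.3852, lambda_2 = -3.6148
The function is concave.

1


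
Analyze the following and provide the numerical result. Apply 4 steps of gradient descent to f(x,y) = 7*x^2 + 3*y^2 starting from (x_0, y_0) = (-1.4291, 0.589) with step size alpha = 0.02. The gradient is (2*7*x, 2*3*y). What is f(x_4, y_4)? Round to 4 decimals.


Gradient descent on f(x,y) = 7*x^2 + 3*y^2.
Starting point: (-1.4291, 0.589), alpha = 0.02
Step 1: grad_x = 2*7*-1.4291 = -20.0074, grad_y = 2*3*0.589 = 3.534
  x_1 = -1.4291 - 0.02*-20.0074 = -1.029
  y_1 = 0.589 - 0.02*3.534 = 0.5183
Step 2: grad_x = 2*7*-1.029 = -14.4053, grad_y = 2*3*0.5183 = 3.1099
  x_2 = -1.029 - 0.02*-14.4053 = -0.7408
  y_2 = 0.5183 - 0.02*3.1099 = 0.4561
Step 3: grad_x = 2*7*-0.7408 = -10.3718, grad_y = 2*3*0.4561 = 2.7367
  x_3 = -0.7408 - 0.02*-10.3718 = -0.5334
  y_3 = 0.4561 - 0.02*2.7367 = 0.4014
Step 4: grad_x = 2*7*-0.5334 = -7.4677, grad_y = 2*3*0.4014 = 2.4083
  x_4 = -0.5334 - 0.02*-7.4677 = -0.3841
  y_4 = 0.4014 - 0.02*2.4083 = 0.3532
f(-0.3841, 0.3532) = 7*(-0.3841)^2 + 3*0.3532^2 = 1.4068


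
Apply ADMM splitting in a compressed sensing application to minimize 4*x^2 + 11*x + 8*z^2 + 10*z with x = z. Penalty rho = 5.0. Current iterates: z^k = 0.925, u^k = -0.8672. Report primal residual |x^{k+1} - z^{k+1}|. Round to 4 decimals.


ADMM iteration with rho = 5.0, z^k = 0.925, u^k = -0.8672
Step 1: x-update.
Minimize 4*x^2 + 11*x + (5.0/2)*(x - 0.925 - 0.8672)^2
FOC: (2*4 + 5.0)*x = -11 + 5.0*(0.925 + 0.8672)
x^{k+1} = -0.1568
Step 2: z-update.
Minimize 8*z^2 + 10*z + (5.0/2)*(-0.1568 - z - 0.8672)^2
FOC: (2*8 + 5.0)*z = -10 + 5.0*(-0.1568 - 0.8672)
z^{k+1} = -0.72
Step 3: u-update.
u^{k+1} = -0.8672 - 0.1568 + 0.72 = -0.304
Step 4: Primal residual = |-0.1568 + 0.72| = 0.5632


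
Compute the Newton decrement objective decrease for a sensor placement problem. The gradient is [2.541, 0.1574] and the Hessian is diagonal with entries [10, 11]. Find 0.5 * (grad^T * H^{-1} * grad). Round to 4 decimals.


Step 1: H is diagonal, so H^(-1) * g = [0.2541, 0.0143].
Step 2: g^T H^(-1) g = sum_i g_i^2 / H_ii
  = (2.541)^2/10 + (0.1574)^2/11
  = 0.6457 + 0.0023 = 0.6479
Step 3: Objective decrease = 0.5 * g^T H^(-1) g = 0.324


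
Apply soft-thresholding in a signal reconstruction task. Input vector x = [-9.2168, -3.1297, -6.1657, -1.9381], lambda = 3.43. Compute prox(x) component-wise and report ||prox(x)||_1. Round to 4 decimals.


Soft-thresholding with lambda = 3.43:
prox(-9.2168) = sign(-9.2168)*max(|-9.2168| - 3.43, 0) = -5.7868
prox(-3.1297) = sign(-3.1297)*max(|-3.1297| - 3.43, 0) = 0.0
prox(-6.1657) = sign(-6.1657)*max(|-6.1657| - 3.43, 0) = -2.7357
prox(-1.9381) = sign(-1.9381)*max(|-1.9381| - 3.43, 0) = 0.0
prox(x) = [-5.7868, 0.0, -2.7357, 0.0]
||prox(x)||_1 = 5.7868 + 0.0 + 2.7357 + 0.0 = 8.5225


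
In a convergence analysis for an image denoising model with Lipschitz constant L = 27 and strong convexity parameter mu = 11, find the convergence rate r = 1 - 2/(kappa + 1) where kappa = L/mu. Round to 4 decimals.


Step 1: Compute the condition number.
kappa = L/mu = 27/11 = 2.4545
Step 2: Compute the convergence rate.
r = 1 - 2/(kappa + 1) = 1 - 2*mu/(L + mu) = (L - mu)/(L + mu) = 16/38 = 0.4211


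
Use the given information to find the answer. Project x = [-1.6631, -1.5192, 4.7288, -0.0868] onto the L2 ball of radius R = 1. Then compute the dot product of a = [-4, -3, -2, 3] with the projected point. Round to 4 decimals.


Step 1: Compute ||x|| (intermediates to 6 decimals).
||x|| = sqrt((-1.6631)^2 + (-1.5192)^2 + 4.7288^2 + (-0.0868)^2) = 5.238602
Step 2: Project.
Since ||x|| > R, scale = R/||x|| = 1/5.238602 = 0.190891, proj(x) = scale * x
proj(x) = [-0.317471, -0.290002, 0.902685, -0.016569]
Step 3: Dot product.
a^T * proj(x) = -4*(-0.317471) - 3*(-0.290002) - 2*0.902685 + 3*(-0.016569) = 0.2848


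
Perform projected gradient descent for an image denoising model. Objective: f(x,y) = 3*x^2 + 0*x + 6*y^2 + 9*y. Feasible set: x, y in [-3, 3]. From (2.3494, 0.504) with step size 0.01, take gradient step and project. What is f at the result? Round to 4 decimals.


Step 1: Compute gradient at (2.3494, 0.504).
grad_x = 2*3*2.3494 + 0 = 14.0964
grad_y = 2*6*0.504 + 9 = 15.048
Step 2: Gradient step.
x_raw = 2.3494 - 0.01*14.0964 = 2.2084
y_raw = 0.504 - 0.01*15.048 = 0.3535
Step 3: Project onto [-3, 3].
x_proj = clip(2.2084) = 2.2084
y_proj = clip(0.3535) = 0.3535
Step 4: Evaluate f.
f(2.2084, 0.3535) = 18.5631


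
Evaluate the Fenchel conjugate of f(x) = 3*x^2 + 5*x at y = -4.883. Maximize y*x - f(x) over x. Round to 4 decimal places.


f*(y) = sup_x {y*x - a*x^2 - b*x} = sup_x {(y-b)*x - a*x^2}
FOC: (y - b) - 2a*x = 0 => x* = (y - b)/(2a)
x* = (-4.883 - 5)/(2*3) = -1.6472
f*(-4.883) = (y-b)^2/(4a) = (-4.883 - 5)^2/(4*3)
= 97.6737/12 = 8.1395


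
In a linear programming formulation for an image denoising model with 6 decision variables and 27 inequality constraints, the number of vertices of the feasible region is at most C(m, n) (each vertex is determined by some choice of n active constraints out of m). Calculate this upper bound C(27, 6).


Each vertex corresponds to some choice of n active constraints out of m, so the number of vertices is at most C(m, n) = m! / (n!(m-n)!).
m = 27, n = 6
Numerator: 27 * 26 * 25 * 24 * 23 * 22
Denominator: 6! = 720
C(27, 6) = 296010


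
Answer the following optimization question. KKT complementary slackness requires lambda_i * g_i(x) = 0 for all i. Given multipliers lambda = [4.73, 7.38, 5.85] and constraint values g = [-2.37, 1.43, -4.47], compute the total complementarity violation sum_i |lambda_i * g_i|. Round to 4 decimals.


KKT complementary slackness check:
lambda_1 * g_1 = 4.73 * -2.37 = -11.2101
lambda_2 * g_2 = 7.38 * 1.43 = 10.5534
lambda_3 * g_3 = 5.85 * -4.47 = -26.1495
Total violation = 11.2101 + 10.5534 + 26.1495 = 47.913


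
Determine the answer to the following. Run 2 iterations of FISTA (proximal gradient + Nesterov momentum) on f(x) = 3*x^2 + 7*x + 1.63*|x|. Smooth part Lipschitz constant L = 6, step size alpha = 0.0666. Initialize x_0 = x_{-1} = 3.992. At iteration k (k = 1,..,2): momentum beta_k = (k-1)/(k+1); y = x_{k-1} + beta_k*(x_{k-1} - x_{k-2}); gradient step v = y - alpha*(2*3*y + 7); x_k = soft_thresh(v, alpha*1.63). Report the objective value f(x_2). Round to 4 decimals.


FISTA on f(x) = 3*x^2 + 7*x + 1.63*|x|
L = 6, alpha = 0.0666
Iteration 1: beta = 0.0, y = 3.992 + 0.0*(3.992 - 3.992) = 3.992
  grad(y) = 30.952, v = y - alpha*grad = 1.9306
  prox(v) = soft_thresh(1.9306, 0.1086) = 1.822
Iteration 2: beta = 0.3333, y = 1.822 + 0.3333*(1.822 - 3.992) = 1.0987
  grad(y) = 13.5923, v = y - alpha*grad = 0.1935
  prox(v) = soft_thresh(0.1935, 0.1086) = 0.0849
f(x_2) = 3*0.0849^2 + 7*0.0849 + 1.63*|0.0849| = 0.7544


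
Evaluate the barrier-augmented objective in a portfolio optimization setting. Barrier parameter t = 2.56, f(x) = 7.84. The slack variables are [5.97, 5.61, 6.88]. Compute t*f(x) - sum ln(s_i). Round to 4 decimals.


Step 1: Compute log-barrier.
ln values: [1.7867, 1.7246, 1.9286]
phi = -(1.7867 + 1.7246 + 1.9286) = -5.4399
Step 2: Compute augmented objective.
t*f(x) = 2.56*7.84 = 20.0704
Total = 20.0704 - 5.4399 = 14.6305


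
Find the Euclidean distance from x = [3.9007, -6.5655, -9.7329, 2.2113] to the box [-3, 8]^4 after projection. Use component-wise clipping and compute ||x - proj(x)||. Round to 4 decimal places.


Project each component onto [-3, 8].
clip(3.9007) = 3.9007, clip(-6.5655) = -3.0, clip(-9.7329) = -3.0, clip(2.2113) = 2.2113
Projection = [3.9007, -3.0, -3.0, 2.2113]
Squared diffs: [0.0, 12.7128, 45.3319, 0.0]
Distance = sqrt(58.0447) = 7.6187


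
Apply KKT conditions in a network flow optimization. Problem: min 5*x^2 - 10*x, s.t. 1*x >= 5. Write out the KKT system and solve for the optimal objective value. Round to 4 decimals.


Step 1: Try lambda = 0 (constraint inactive).
x_unc = 10/(2*5) = 1.0
Check: 1*1.0 = 1.0 < 5 -- violated!
Step 2: Constraint must be active: 1*x = 5
x* = 5/1 = 5.0
lambda = (2*5*5.0 - 10)/1 = 40.0
Step 3: Compute optimal value.
f(x*) = 5*5.0^2 - 10*5.0 = 75.0


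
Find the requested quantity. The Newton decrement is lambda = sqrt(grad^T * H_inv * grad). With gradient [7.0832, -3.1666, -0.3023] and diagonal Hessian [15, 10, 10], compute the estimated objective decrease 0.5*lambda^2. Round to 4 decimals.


Step 1: H is diagonal, so H^(-1) * g = [0.4722, -0.3167, -0.0302].
Step 2: g^T H^(-1) g = sum_i g_i^2 / H_ii
  = (7.0832)^2/15 + (-3.1666)^2/10 + (-0.3023)^2/10
  = 3.3448 + 1.0027 + 0.0091 = 4.3567
Step 3: Objective decrease = 0.5 * g^T H^(-1) g = 2.1783


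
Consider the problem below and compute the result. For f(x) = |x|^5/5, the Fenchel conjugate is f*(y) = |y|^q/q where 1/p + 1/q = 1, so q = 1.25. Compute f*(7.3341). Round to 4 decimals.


The conjugate exponent q satisfies 1/p + 1/q = 1.
p = 5, so q = 5/(5 - 1) = 1.25
|y|^q = 7.3341^1.25 = 12.0693
f*(7.3341) = 12.0693 / 1.25 = 9.6555


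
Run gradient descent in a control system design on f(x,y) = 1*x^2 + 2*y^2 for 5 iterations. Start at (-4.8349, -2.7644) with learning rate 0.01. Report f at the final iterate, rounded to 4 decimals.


Gradient descent on f(x,y) = 1*x^2 + 2*y^2.
Starting point: (-4.8349, -2.7644), alpha = 0.01
Step 1: grad_x = 2*1*-4.8349 = -9.6698, grad_y = 2*2*-2.7644 = -11.0576
  x_1 = -4.8349 - 0.01*-9.6698 = -4.7382
  y_1 = -2.7644 - 0.01*-11.0576 = -2.6538
Step 2: grad_x = 2*1*-4.7382 = -9.4764, grad_y = 2*2*-2.6538 = -10.6153
  x_2 = -4.7382 - 0.01*-9.4764 = -4.6434
  y_2 = -2.6538 - 0.01*-10.6153 = -2.5477
Step 3: grad_x = 2*1*-4.6434 = -9.2869, grad_y = 2*2*-2.5477 = -10.1907
  x_3 = -4.6434 - 0.01*-9.2869 = -4.5506
  y_3 = -2.5477 - 0.01*-10.1907 = -2.4458
Step 4: grad_x = 2*1*-4.5506 = -9.1011, grad_y = 2*2*-2.4458 = -9.7831
  x_4 = -4.5506 - 0.01*-9.1011 = -4.4596
  y_4 = -2.4458 - 0.01*-9.7831 = -2.3479
Step 5: grad_x = 2*1*-4.4596 = -8.9191, grad_y = 2*2*-2.3479 = -9.3917
  x_5 = -4.4596 - 0.01*-8.9191 = -4.3704
  y_5 = -2.3479 - 0.01*-9.3917 = -2.254
f(-4.3704, -2.254) = 1*(-4.3704)^2 + 2*(-2.254)^2 = 29.2613


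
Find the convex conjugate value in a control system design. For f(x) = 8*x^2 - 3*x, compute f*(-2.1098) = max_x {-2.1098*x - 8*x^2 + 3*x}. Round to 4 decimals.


f*(y) = sup_x {y*x - a*x^2 - b*x} = sup_x {(y-b)*x - a*x^2}
FOC: (y - b) - 2a*x = 0 => x* = (y - b)/(2a)
x* = (-2.1098 + 3)/(2*8) = 0.0556
f*(-2.1098) = (y-b)^2/(4a) = (-2.1098 + 3)^2/(4*8)
= 0.7925/32 = 0.0248


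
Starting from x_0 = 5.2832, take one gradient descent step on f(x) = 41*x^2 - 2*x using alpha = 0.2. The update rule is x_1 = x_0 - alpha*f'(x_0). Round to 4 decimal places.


We compute the gradient at x_0 and apply the update.
f'(x) = 82*x - 2
f'(5.2832) = 82*5.2832 - 2 = 431.2224
x_1 = 5.2832 - 0.2*431.2224 = -80.9613


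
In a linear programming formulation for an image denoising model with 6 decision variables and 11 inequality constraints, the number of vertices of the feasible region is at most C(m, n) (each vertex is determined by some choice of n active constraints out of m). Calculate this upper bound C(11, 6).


Each vertex corresponds to some choice of n active constraints out of m, so the number of vertices is at most C(m, n) = m! / (n!(m-n)!).
m = 11, n = 6
Numerator: 11 * 10 * 9 * 8 * 7 * 6
Denominator: 6! = 720
C(11, 6) = 462


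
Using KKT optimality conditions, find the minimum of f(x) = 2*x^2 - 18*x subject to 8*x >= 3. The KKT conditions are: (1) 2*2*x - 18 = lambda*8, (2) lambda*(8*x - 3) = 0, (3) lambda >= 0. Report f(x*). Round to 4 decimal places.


Step 1: Try lambda = 0 (constraint inactive).
Stationarity: 2*2*x - 18 = 0
x* = 18/(2*2) = 4.5
Check constraint: 8*4.5 = 36.0 >= 3 -- satisfied.
Step 2: Compute optimal value.
f(x*) = 2*4.5^2 - 18*4.5 = -40.5


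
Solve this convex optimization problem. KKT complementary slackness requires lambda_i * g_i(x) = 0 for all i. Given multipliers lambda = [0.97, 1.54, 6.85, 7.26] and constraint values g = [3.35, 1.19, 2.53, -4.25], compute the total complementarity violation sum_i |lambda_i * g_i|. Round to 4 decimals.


KKT complementary slackness check:
lambda_1 * g_1 = 0.97 * 3.35 = 3.2495
lambda_2 * g_2 = 1.54 * 1.19 = 1.8326
lambda_3 * g_3 = 6.85 * 2.53 = 17.3305
lambda_4 * g_4 = 7.26 * -4.25 = -30.855
Total violation = 3.2495 + 1.8326 + 17.3305 + 30.855 = 53.2676


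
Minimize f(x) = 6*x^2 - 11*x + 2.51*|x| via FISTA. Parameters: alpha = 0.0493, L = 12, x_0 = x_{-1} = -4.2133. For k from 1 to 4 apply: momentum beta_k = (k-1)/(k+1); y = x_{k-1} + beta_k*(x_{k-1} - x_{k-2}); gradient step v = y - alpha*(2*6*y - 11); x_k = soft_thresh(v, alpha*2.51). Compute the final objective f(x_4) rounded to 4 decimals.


FISTA on f(x) = 6*x^2 - 11*x + 2.51*|x|
L = 12, alpha = 0.0493
Iteration 1: beta = 0.0, y = -4.2133 + 0.0*(-4.2133 + 4.2133) = -4.2133
  grad(y) = -61.5596, v = y - alpha*grad = -1.1784
  prox(v) = soft_thresh(-1.1784, 0.1237) = -1.0547
Iteration 2: beta = 0.3333, y = -1.0547 + 0.3333*(-1.0547 + 4.2133) = -0.0018
  grad(y) = -11.0215, v = y - alpha*grad = 0.5416
  prox(v) = soft_thresh(0.5416, 0.1237) = 0.4178
Iteration 3: beta = 0.5, y = 0.4178 + 0.5*(0.4178 + 1.0547) = 1.1541
  grad(y) = 2.8489, v = y - alpha*grad = 1.0136
  prox(v) = soft_thresh(1.0136, 0.1237) = 0.8899
Iteration 4: beta = 0.6, y = 0.8899 + 0.6*(0.8899 - 0.4178) = 1.1731
  grad(y) = 3.0774, v = y - alpha*grad = 1.0214
  prox(v) = soft_thresh(1.0214, 0.1237) = 0.8977
f(x_4) = 6*0.8977^2 - 11*0.8977 + 2.51*|0.8977| = -2.7864


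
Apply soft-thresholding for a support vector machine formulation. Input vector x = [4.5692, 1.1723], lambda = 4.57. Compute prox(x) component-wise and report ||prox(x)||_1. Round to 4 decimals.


Soft-thresholding with lambda = 4.57:
prox(4.5692) = sign(4.5692)*max(|4.5692| - 4.57, 0) = 0.0
prox(1.1723) = sign(1.1723)*max(|1.1723| - 4.57, 0) = 0.0
prox(x) = [0.0, 0.0]
||prox(x)||_1 = 0.0 + 0.0 = 0.0


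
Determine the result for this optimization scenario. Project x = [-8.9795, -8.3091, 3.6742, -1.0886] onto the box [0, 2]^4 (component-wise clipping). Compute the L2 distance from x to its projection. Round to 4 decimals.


Project each component onto [0, 2].
clip(-8.9795) = 0.0, clip(-8.3091) = 0.0, clip(3.6742) = 2.0, clip(-1.0886) = 0.0
Projection = [0.0, 0.0, 2.0, 0.0]
Squared diffs: [80.6314, 69.0411, 2.8029, 1.185]
Distance = sqrt(153.6604) = 12.396


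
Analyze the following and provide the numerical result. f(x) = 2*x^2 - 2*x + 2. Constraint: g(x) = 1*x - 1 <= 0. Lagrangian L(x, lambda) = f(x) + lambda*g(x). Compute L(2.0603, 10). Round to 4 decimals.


Step 1: Evaluate f(x).
f(2.0603) = 2*2.0603^2 - 2*2.0603 + 2 = 6.3691
Step 2: Evaluate g(x).
g(2.0603) = 1*2.0603 - 1 = 1.0603
Step 3: Compute Lagrangian.
L = 6.3691 + 10*1.0603 = 16.9721


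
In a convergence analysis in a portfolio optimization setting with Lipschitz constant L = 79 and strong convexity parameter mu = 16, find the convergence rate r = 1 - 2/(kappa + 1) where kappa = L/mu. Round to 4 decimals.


Step 1: Compute the condition number.
kappa = L/mu = 79/16 = 4.9375
Step 2: Compute the convergence rate.
r = 1 - 2/(kappa + 1) = 1 - 2*mu/(L + mu) = (L - mu)/(L + mu) = 63/95 = 0.6632


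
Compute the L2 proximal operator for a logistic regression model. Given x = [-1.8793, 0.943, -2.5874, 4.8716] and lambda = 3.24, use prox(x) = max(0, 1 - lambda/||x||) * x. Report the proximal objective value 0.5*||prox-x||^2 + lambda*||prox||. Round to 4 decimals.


Step 1: Compute ||x||.
||x|| = 5.9032
Step 2: Compute scaling factor.
scale = max(0, 1 - 3.24/5.9032) = 0.4511
Step 3: prox(x) = [-0.8478, 0.4254, -1.1673, 2.1978]
||prox(x)|| = 2.6632
Step 4: Proximal objective.
0.5*||prox-x||^2 = 5.2488
lambda*||prox|| = 8.6288
Total = 13.8777


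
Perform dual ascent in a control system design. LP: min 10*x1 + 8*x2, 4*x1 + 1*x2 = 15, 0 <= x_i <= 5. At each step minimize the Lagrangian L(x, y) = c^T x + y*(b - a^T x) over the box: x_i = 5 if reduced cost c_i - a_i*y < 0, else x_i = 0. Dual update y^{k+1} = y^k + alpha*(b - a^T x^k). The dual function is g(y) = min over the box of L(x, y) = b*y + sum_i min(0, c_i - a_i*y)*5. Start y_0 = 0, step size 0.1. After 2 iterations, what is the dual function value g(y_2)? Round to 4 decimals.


Dual ascent for LP: min 10*x1 + 8*x2, 4*x1 + 1*x2 = 15, 0 <= x_i <= 5
Step 1: y^k = 0.0, reduced costs: (10.0, 8.0)
  x^k = (0.0, 0.0), subgradient = b - a^T x = 15.0
  y^{k+1} = 0.0 + 0.1*15.0 = 1.5
Step 2: y^k = 1.5, reduced costs: (4.0, 6.5)
  x^k = (0.0, 0.0), subgradient = b - a^T x = 15.0
  y^{k+1} = 1.5 + 0.1*15.0 = 3.0
Dual objective at y_2 = 3.0: reduced costs (-2.0, 5.0), box minimizer x = (5.0, 0.0)
g(y_2) = b*y + (c1 - a1*y)*x1 + (c2 - a2*y)*x2 = 15*3.0 + (-2.0)*5.0 + 5.0*0.0 = 45.0 - 10.0 + 0.0 = 35.0


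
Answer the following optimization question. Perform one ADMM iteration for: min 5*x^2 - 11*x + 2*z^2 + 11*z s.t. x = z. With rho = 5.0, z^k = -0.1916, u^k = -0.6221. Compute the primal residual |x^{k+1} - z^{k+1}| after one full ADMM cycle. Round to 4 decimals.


ADMM iteration with rho = 5.0, z^k = -0.1916, u^k = -0.6221
Step 1: x-update.
Minimize 5*x^2 - 11*x + (5.0/2)*(x + 0.1916 - 0.6221)^2
FOC: (2*5 + 5.0)*x = 11 + 5.0*(-0.1916 + 0.6221)
x^{k+1} = 0.8768
Step 2: z-update.
Minimize 2*z^2 + 11*z + (5.0/2)*(0.8768 - z - 0.6221)^2
FOC: (2*2 + 5.0)*z = -11 + 5.0*(0.8768 - 0.6221)
z^{k+1} = -1.0807
Step 3: u-update.
u^{k+1} = -0.6221 + 0.8768 + 1.0807 = 1.3354
Step 4: Primal residual = |0.8768 + 1.0807| = 1.9575


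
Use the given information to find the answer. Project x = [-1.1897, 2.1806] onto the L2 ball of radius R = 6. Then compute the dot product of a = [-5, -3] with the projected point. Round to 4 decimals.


Step 1: Compute ||x|| (intermediates to 6 decimals).
||x|| = sqrt((-1.1897)^2 + 2.1806^2) = 2.484029
Step 2: Project.
Since ||x|| <= R, proj = x (no scaling needed).
proj(x) = [-1.1897, 2.1806]
Step 3: Dot product.
a^T * proj(x) = -5*(-1.1897) - 3*2.1806 = -0.5933


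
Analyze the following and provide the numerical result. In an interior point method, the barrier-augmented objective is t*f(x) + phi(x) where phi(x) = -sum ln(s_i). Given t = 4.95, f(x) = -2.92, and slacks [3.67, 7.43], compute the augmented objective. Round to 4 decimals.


Step 1: Compute log-barrier.
ln values: [1.3002, 2.0055]
phi = -(1.3002 + 2.0055) = -3.3057
Step 2: Compute augmented objective.
t*f(x) = 4.95*-2.92 = -14.454
Total = -14.454 - 3.3057 = -17.7597


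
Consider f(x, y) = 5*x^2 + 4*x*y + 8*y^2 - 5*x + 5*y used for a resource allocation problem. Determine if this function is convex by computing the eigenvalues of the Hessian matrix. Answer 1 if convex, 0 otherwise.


The Hessian of f(x,y) = 5*x^2 + 4*x*y + 8*y^2 - 5*x + 5*y is:
H = [[10, 4], [4, 16]]
Trace = 10 + 16 = 26
Determinant = 10*16 - (4)^2 = 144
Discriminant = (26)^2 - 4*144 = 100.0
Eigenvalues: lambda_1 = 8.0, lambda_2 = 18.0
The function is convex.

1
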